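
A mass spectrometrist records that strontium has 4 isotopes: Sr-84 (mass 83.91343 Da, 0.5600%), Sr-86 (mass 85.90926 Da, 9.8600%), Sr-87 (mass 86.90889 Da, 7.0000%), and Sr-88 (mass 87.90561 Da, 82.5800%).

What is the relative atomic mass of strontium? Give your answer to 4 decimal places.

Weight each isotope mass by its fractional abundance: 0.005600 × 83.91343 + 0.098600 × 85.90926 + 0.070000 × 86.90889 + 0.825800 × 87.90561
= 0.469915 + 8.470653 + 6.083622 + 72.592453 = 87.616643 Da

87.6166 Da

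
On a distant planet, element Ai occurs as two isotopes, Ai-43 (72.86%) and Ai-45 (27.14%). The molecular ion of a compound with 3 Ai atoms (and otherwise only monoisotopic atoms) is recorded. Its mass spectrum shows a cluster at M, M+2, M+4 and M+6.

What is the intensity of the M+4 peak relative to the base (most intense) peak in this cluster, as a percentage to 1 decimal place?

37.2%

Term probabilities: M 0.3868, M+2 0.4322, M+4 0.1610, M+6 0.0200. Base peak = M+2.
P(M+2) = C(3,1) × 0.7286^2 × 0.2714^1 = 3 × 0.53085796 × 0.2714 = 0.432225 (base)
P(M+4) = C(3,2) × 0.7286^1 × 0.2714^2 = 3 × 0.7286 × 0.07365796 = 0.161002
Relative intensity = 0.161002 / 0.432225 × 100 = 37.2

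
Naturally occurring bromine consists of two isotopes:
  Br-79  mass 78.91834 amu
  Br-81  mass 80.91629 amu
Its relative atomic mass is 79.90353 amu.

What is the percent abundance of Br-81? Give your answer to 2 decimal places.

49.31%

Let x be the fractional abundance of Br-79; then Br-81 has abundance 1 − x.
78.91834·x + 80.91629·(1 − x) = 79.90353
(78.91834 − 80.91629)·x = 79.90353 − 80.91629
x = -1.01276 / -1.99795 = 0.50690 → 50.69% Br-79, 49.31% Br-81.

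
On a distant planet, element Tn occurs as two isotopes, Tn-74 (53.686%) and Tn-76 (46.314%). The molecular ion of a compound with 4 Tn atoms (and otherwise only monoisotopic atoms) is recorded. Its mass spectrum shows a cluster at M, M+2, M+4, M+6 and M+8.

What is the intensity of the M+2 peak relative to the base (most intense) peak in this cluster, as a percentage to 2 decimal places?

Term probabilities: M 0.0831, M+2 0.2867, M+4 0.3709, M+6 0.2133, M+8 0.0460. Base peak = M+4.
P(M+4) = C(4,2) × 0.53686^2 × 0.46314^2 = 6 × 0.28821866 × 0.21449866 = 0.370935 (base)
P(M+2) = C(4,1) × 0.53686^3 × 0.46314^1 = 4 × 0.15473307 × 0.46314 = 0.286652
Relative intensity = 0.286652 / 0.370935 × 100 = 77.28

77.28%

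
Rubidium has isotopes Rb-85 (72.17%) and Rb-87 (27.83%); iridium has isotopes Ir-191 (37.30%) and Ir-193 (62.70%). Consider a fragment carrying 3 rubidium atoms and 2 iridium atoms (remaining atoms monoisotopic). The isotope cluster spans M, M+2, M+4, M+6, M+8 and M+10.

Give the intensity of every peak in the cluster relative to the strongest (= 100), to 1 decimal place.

Rubidium pattern (n=3): 0.37589809 : 0.43485841 : 0.16768892 : 0.02155458
Iridium pattern (n=2): 0.139129 : 0.467742 : 0.393129
Convolve the two distributions (both contribute in 2-u steps):
  M: 0.37589809×0.139129 = 0.052298
  M+2: 0.37589809×0.467742 + 0.43485841×0.139129 = 0.236325
  M+4: 0.37589809×0.393129 + 0.43485841×0.467742 + 0.16768892×0.139129 = 0.374508
  M+6: 0.43485841×0.393129 + 0.16768892×0.467742 + 0.02155458×0.139129 = 0.252389
  M+8: 0.16768892×0.393129 + 0.02155458×0.467742 = 0.076005
  M+10: 0.02155458×0.393129 = 0.008474
Scale to base peak (0.374508) = 100: 14.0 : 63.1 : 100.0 : 67.4 : 20.3 : 2.3

14.0 : 63.1 : 100.0 : 67.4 : 20.3 : 2.3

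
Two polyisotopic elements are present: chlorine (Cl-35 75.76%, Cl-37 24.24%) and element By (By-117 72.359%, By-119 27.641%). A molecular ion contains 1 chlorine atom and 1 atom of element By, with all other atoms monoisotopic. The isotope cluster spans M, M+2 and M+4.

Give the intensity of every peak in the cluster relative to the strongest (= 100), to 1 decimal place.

Chlorine pattern (n=1): 0.7576 : 0.2424
Element By pattern (n=1): 0.72359 : 0.27641
Convolve the two distributions (both contribute in 2-u steps):
  M: 0.7576×0.72359 = 0.548192
  M+2: 0.7576×0.27641 + 0.2424×0.72359 = 0.384806
  M+4: 0.2424×0.27641 = 0.067002
Scale to base peak (0.548192) = 100: 100.0 : 70.2 : 12.2

100.0 : 70.2 : 12.2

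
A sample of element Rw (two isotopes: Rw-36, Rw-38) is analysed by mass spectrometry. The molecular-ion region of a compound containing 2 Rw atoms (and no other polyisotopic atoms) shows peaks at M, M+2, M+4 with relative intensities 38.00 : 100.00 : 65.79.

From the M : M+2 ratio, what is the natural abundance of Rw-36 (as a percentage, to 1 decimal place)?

43.2%

If p is the fraction of Rw that is Rw-36, then I(M+2)/I(M) = [C(2,1)·p^1·(1−p)] / p^2 = 2·(1−p)/p = 100.00/38.00 = 2.6316
(1−p)/p = 2.6316/2 = 1.3158  ⇒  p = 1/(1 + 1.3158) = 0.4318
Rw-36: 43.2%, Rw-38: 56.8%.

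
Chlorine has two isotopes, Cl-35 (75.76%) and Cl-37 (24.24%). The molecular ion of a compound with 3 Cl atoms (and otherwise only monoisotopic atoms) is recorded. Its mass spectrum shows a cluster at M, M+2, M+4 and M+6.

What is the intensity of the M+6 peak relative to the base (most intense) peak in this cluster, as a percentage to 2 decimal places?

Term probabilities: M 0.4348, M+2 0.4174, M+4 0.1335, M+6 0.0142. Base peak = M.
P(M) = C(3,0) × 0.7576^3 × 0.2424^0 = 1 × 0.4348304 × 1.0000 = 0.434830 (base)
P(M+6) = C(3,3) × 0.7576^0 × 0.2424^3 = 1 × 1.0000 × 0.01424288 = 0.014243
Relative intensity = 0.014243 / 0.434830 × 100 = 3.28

3.28%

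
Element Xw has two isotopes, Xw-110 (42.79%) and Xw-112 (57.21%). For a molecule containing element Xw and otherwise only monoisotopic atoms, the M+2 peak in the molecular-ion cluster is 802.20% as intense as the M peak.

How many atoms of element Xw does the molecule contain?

For n independent Xw atoms, I(M+2)/I(M) = n · (abundance Xw-112) / (abundance Xw-110) = n · 0.5721/0.4279.
n = 8.0220 × 0.4279/0.5721 = 6.00 ≈ 6

6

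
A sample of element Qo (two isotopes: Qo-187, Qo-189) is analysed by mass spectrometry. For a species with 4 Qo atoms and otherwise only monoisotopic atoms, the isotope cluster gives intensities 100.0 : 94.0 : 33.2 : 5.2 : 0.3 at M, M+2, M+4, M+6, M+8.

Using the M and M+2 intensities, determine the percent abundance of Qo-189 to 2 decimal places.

Let p = fractional abundance of Qo-187. I(M+2)/I(M) = [C(4,1)·p^3·(1−p)] / p^4 = 4·(1−p)/p = 94.0/100.0 = 0.9400
(1−p)/p = 0.9400/4 = 0.2350  ⇒  p = 1/(1 + 0.2350) = 0.8097
Qo-187: 80.97%, Qo-189: 19.03%.

19.03%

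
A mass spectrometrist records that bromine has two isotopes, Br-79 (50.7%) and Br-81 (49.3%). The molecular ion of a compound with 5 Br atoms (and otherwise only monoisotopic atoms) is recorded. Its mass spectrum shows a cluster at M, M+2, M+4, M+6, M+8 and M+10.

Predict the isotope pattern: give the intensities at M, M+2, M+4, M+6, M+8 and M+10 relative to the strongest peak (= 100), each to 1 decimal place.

10.6 : 51.4 : 100.0 : 97.2 : 47.3 : 9.2

Expanding (0.507 + 0.493)^5:
P(M) = 0.507^5 = 0.033500
P(M+2) = 5 × 0.507^4 × 0.493^1 = 0.162873
P(M+4) = 10 × 0.507^3 × 0.493^2 = 0.316751
P(M+6) = 10 × 0.507^2 × 0.493^3 = 0.308004
P(M+8) = 5 × 0.507^1 × 0.493^4 = 0.149750
P(M+10) = 0.493^5 = 0.029123
The M+4 peak is largest (0.316751); scaling to 100 gives 10.6 : 51.4 : 100.0 : 97.2 : 47.3 : 9.2.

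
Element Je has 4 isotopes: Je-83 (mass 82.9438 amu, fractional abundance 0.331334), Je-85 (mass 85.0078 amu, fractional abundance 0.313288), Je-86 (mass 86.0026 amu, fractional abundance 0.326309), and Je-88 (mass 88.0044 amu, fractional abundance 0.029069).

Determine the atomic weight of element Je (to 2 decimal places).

The abundance-weighted mean is 0.331334 × 82.9438 + 0.313288 × 85.0078 + 0.326309 × 86.0026 + 0.029069 × 88.0044
= 27.48210 + 26.63192 + 28.06342 + 2.55820 = 84.73564 amu

84.74 amu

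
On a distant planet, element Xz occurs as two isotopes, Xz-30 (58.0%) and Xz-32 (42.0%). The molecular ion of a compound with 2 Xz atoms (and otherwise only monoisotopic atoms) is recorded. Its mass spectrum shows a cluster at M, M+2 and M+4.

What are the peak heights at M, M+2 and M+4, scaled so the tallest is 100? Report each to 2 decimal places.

Each Xz atom is independently Xz-30 (p = 0.580) or Xz-32 (q = 0.420); the cluster is the binomial expansion (p + q)^2.
P(M) = 0.580^2 = 0.336400
P(M+2) = 2 × 0.580^1 × 0.420^1 = 0.487200
P(M+4) = 0.420^2 = 0.176400
The M+2 peak is largest (0.487200); scaling to 100 gives 69.05 : 100.00 : 36.21.

69.05 : 100.00 : 36.21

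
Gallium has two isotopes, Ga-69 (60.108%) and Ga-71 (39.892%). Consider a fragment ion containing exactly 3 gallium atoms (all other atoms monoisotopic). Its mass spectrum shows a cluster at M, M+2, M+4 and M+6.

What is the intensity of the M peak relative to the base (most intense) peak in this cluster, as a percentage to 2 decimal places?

50.23%

Term probabilities: M 0.2172, M+2 0.4324, M+4 0.2870, M+6 0.0635. Base peak = M+2.
P(M+2) = C(3,1) × 0.60108^2 × 0.39892^1 = 3 × 0.36129717 × 0.39892 = 0.432386 (base)
P(M) = C(3,0) × 0.60108^3 × 0.39892^0 = 1 × 0.2171685 × 1.0000 = 0.217169
Relative intensity = 0.217169 / 0.432386 × 100 = 50.23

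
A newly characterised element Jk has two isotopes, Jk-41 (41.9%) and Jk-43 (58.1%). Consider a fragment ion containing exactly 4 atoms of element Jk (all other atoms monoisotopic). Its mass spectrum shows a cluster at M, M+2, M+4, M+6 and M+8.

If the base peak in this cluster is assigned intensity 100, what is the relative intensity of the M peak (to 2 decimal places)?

8.67

Term probabilities: M 0.0308, M+2 0.1710, M+4 0.3556, M+6 0.3287, M+8 0.1139. Base peak = M+4.
P(M+4) = C(4,2) × 0.419^2 × 0.581^2 = 6 × 0.175561 × 0.337561 = 0.355575 (base)
P(M) = C(4,0) × 0.419^4 × 0.581^0 = 1 × 0.03082166 × 1.0000 = 0.030822
Relative intensity = 0.030822 / 0.355575 × 100 = 8.67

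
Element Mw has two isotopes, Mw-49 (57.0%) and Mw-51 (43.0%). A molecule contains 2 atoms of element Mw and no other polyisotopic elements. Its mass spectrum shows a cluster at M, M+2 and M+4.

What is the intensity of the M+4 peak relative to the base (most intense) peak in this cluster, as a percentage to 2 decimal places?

37.72%

Binomial terms of (0.570 + 0.430)^2: M 0.3249, M+2 0.4902, M+4 0.1849 → M+2 is the base peak.
P(M+2) = C(2,1) × 0.570^1 × 0.430^1 = 2 × 0.5700 × 0.4300 = 0.490200 (base)
P(M+4) = C(2,2) × 0.570^0 × 0.430^2 = 1 × 1.0000 × 0.1849 = 0.184900
Relative intensity = 0.184900 / 0.490200 × 100 = 37.72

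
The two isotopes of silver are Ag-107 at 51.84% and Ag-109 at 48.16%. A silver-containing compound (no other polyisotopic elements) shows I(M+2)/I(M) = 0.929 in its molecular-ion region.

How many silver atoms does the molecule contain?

The M+2/M ratio from n Ag atoms is n · q/p = n · 0.4816/0.5184.
n = 0.929 × 0.5184/0.4816 = 1.00 ≈ 1

1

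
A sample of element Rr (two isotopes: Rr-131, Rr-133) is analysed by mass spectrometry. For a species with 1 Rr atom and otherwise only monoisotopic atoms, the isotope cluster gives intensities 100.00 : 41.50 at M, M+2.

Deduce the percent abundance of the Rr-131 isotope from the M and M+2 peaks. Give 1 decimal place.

70.7%

Write p for the Rr-131 fraction. I(M+2)/I(M) = [C(1,1)·p^0·(1−p)] / p^1 = 1·(1−p)/p = 41.50/100.00 = 0.4150
(1−p)/p = 0.4150/1 = 0.4150  ⇒  p = 1/(1 + 0.4150) = 0.7067
Rr-131: 70.7%, Rr-133: 29.3%.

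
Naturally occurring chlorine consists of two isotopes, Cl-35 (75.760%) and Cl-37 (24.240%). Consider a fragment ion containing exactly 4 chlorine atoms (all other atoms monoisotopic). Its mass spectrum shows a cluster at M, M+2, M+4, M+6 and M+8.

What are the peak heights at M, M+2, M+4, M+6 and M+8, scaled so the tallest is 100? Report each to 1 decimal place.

The 4 Cl atoms are independent, so intensities follow the terms of (0.75760 + 0.24240)^4.
P(M) = 0.75760^4 = 0.329428
P(M+2) = 4 × 0.75760^3 × 0.24240^1 = 0.421612
P(M+4) = 6 × 0.75760^2 × 0.24240^2 = 0.202347
P(M+6) = 4 × 0.75760^1 × 0.24240^3 = 0.043162
P(M+8) = 0.24240^4 = 0.003452
The M+2 peak is largest (0.421612); scaling to 100 gives 78.1 : 100.0 : 48.0 : 10.2 : 0.8.

78.1 : 100.0 : 48.0 : 10.2 : 0.8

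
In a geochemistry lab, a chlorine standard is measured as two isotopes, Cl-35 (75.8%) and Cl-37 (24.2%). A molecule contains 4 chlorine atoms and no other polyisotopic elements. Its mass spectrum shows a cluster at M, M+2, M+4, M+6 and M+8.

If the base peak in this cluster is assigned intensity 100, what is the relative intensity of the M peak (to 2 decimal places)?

78.31

Binomial terms of (0.758 + 0.242)^4: M 0.3301, M+2 0.4216, M+4 0.2019, M+6 0.0430, M+8 0.0034 → M+2 is the base peak.
P(M+2) = C(4,1) × 0.758^3 × 0.242^1 = 4 × 0.43551951 × 0.2420 = 0.421583 (base)
P(M) = C(4,0) × 0.758^4 × 0.242^0 = 1 × 0.33012379 × 1.0000 = 0.330124
Relative intensity = 0.330124 / 0.421583 × 100 = 78.31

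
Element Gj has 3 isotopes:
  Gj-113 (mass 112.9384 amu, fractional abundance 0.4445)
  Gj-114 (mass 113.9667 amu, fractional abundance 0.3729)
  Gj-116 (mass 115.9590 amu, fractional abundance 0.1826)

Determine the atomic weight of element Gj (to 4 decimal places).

The abundance-weighted mean is 0.4445 × 112.9384 + 0.3729 × 113.9667 + 0.1826 × 115.9590
= 50.20112 + 42.49818 + 21.17411 = 113.87341 amu

113.8734 amu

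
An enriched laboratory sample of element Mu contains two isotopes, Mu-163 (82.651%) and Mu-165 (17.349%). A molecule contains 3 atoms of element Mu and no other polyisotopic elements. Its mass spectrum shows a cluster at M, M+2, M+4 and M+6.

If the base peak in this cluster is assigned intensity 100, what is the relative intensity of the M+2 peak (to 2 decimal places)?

(0.82651 + 0.17349)^3 gives M 0.5646, M+2 0.3555, M+4 0.0746, M+6 0.0052; the largest is M.
P(M) = C(3,0) × 0.82651^3 × 0.17349^0 = 1 × 0.5646045 × 1.0000 = 0.564605 (base)
P(M+2) = C(3,1) × 0.82651^2 × 0.17349^1 = 3 × 0.68311878 × 0.17349 = 0.355543
Relative intensity = 0.355543 / 0.564605 × 100 = 62.97

62.97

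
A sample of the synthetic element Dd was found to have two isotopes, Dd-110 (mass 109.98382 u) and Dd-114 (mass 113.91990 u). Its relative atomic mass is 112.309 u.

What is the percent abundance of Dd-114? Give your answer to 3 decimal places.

59.073%

With x = fraction of Dd-110 (so Dd-114 is 1 − x):
109.98382·x + 113.91990·(1 − x) = 112.309
(109.98382 − 113.91990)·x = 112.309 − 113.91990
x = -1.61090 / -3.93608 = 0.40927 → 40.927% Dd-110, 59.073% Dd-114.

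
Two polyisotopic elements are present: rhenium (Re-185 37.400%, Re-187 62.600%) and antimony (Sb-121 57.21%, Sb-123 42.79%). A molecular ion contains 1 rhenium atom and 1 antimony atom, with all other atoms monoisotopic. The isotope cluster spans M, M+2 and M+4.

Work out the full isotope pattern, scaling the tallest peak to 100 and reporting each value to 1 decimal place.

41.3 : 100.0 : 51.7

Rhenium pattern (n=1): 0.3740 : 0.6260
Antimony pattern (n=1): 0.5721 : 0.4279
Convolve the two distributions (both contribute in 2-u steps):
  M: 0.3740×0.5721 = 0.213965
  M+2: 0.3740×0.4279 + 0.6260×0.5721 = 0.518169
  M+4: 0.6260×0.4279 = 0.267865
Scale to base peak (0.518169) = 100: 41.3 : 100.0 : 51.7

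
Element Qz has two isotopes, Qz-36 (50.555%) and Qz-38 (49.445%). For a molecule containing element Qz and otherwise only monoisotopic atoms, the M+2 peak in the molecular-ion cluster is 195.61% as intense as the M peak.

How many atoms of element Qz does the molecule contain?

2

With n Qz atoms, P(M+2)/P(M) = C(n,1)·p^(n−1)q / p^n = n·q/p = n · 0.49445/0.50555.
n = 1.9561 × 0.50555/0.49445 = 2.00 ≈ 2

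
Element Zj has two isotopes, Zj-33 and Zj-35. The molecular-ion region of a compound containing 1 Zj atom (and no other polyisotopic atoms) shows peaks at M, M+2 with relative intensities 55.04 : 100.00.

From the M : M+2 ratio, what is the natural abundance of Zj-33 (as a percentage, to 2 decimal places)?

35.50%

Write p for the Zj-33 fraction. I(M+2)/I(M) = [C(1,1)·p^0·(1−p)] / p^1 = 1·(1−p)/p = 100.00/55.04 = 1.8169
(1−p)/p = 1.8169/1 = 1.8169  ⇒  p = 1/(1 + 1.8169) = 0.3550
Zj-33: 35.50%, Zj-35: 64.50%.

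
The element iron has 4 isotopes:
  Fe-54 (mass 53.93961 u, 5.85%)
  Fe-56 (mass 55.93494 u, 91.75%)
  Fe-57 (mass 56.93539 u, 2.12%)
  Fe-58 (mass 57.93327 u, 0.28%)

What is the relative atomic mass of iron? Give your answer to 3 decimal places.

Ar = Σ fᵢ·mᵢ = 0.0585 × 53.93961 + 0.9175 × 55.93494 + 0.0212 × 56.93539 + 0.0028 × 57.93327
= 3.155467 + 51.320307 + 1.207030 + 0.162213 = 55.845017 u

55.845 u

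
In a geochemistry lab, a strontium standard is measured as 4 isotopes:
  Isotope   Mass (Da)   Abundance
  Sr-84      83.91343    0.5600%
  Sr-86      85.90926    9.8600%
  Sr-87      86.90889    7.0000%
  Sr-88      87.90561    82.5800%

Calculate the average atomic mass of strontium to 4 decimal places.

87.6166 Da

Weight each isotope mass by its fractional abundance: 0.005600 × 83.91343 + 0.098600 × 85.90926 + 0.070000 × 86.90889 + 0.825800 × 87.90561
= 0.469915 + 8.470653 + 6.083622 + 72.592453 = 87.616643 Da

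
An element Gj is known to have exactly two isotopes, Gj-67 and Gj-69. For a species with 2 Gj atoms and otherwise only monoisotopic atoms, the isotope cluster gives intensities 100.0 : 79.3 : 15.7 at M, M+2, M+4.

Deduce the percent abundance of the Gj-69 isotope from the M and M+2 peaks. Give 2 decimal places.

If p is the fraction of Gj that is Gj-67, then I(M+2)/I(M) = [C(2,1)·p^1·(1−p)] / p^2 = 2·(1−p)/p = 79.3/100.0 = 0.7930
(1−p)/p = 0.7930/2 = 0.3965  ⇒  p = 1/(1 + 0.3965) = 0.7161
Gj-67: 71.61%, Gj-69: 28.39%.

28.39%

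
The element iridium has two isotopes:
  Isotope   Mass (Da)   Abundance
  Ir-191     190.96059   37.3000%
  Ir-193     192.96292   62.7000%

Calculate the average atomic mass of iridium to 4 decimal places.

Ar = Σ fᵢ·mᵢ = 0.373000 × 190.96059 + 0.627000 × 192.96292
= 71.228300 + 120.987751 = 192.216051 Da

192.2161 Da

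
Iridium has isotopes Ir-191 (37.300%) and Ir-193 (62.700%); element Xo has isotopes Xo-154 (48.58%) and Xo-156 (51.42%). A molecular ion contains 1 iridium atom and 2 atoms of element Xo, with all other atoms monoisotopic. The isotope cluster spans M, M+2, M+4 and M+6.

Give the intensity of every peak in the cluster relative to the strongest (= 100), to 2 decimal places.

21.37 : 81.17 : 100.00 : 40.25

Iridium pattern (n=1): 0.3730 : 0.6270
Element Xo pattern (n=2): 0.23600164 : 0.49959672 : 0.26440164
Convolve the two distributions (both contribute in 2-u steps):
  M: 0.3730×0.23600164 = 0.088029
  M+2: 0.3730×0.49959672 + 0.6270×0.23600164 = 0.334323
  M+4: 0.3730×0.26440164 + 0.6270×0.49959672 = 0.411869
  M+6: 0.6270×0.26440164 = 0.165780
Scale to base peak (0.411869) = 100: 21.37 : 81.17 : 100.00 : 40.25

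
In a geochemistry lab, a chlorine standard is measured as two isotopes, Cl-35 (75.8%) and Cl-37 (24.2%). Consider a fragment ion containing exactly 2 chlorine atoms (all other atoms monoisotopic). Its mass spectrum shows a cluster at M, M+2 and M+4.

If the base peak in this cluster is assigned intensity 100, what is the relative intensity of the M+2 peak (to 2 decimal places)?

63.85

Binomial terms of (0.758 + 0.242)^2: M 0.5746, M+2 0.3669, M+4 0.0586 → M is the base peak.
P(M) = C(2,0) × 0.758^2 × 0.242^0 = 1 × 0.574564 × 1.0000 = 0.574564 (base)
P(M+2) = C(2,1) × 0.758^1 × 0.242^1 = 2 × 0.7580 × 0.2420 = 0.366872
Relative intensity = 0.366872 / 0.574564 × 100 = 63.85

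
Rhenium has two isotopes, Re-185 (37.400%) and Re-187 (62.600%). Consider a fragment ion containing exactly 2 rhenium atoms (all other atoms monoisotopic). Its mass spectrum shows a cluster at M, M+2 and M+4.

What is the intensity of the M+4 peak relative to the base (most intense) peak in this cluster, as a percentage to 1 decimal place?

83.7%

Binomial terms of (0.37400 + 0.62600)^2: M 0.1399, M+2 0.4682, M+4 0.3919 → M+2 is the base peak.
P(M+2) = C(2,1) × 0.37400^1 × 0.62600^1 = 2 × 0.3740 × 0.6260 = 0.468248 (base)
P(M+4) = C(2,2) × 0.37400^0 × 0.62600^2 = 1 × 1.0000 × 0.391876 = 0.391876
Relative intensity = 0.391876 / 0.468248 × 100 = 83.7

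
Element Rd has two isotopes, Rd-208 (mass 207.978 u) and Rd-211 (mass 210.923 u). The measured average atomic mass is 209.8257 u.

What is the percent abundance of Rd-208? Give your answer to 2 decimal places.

37.26%

Let x be the fractional abundance of Rd-208; then Rd-211 has abundance 1 − x.
207.978·x + 210.923·(1 − x) = 209.8257
(207.978 − 210.923)·x = 209.8257 − 210.923
x = -1.0973 / -2.945 = 0.37260 → 37.26% Rd-208, 62.74% Rd-211.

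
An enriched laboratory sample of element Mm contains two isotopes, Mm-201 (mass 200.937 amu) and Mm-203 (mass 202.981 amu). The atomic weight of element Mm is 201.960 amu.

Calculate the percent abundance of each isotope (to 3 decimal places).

With x = fraction of Mm-201 (so Mm-203 is 1 − x):
200.937·x + 202.981·(1 − x) = 201.960
(200.937 − 202.981)·x = 201.960 − 202.981
x = -1.021 / -2.044 = 0.49951 → 49.951% Mm-201, 50.049% Mm-203.

Mm-201: 49.951%, Mm-203: 50.049%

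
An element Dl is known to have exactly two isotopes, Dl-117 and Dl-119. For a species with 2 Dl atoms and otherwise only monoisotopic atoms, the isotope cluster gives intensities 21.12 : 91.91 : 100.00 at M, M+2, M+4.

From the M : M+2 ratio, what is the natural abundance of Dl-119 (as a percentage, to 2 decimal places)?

Write p for the Dl-117 fraction. I(M+2)/I(M) = [C(2,1)·p^1·(1−p)] / p^2 = 2·(1−p)/p = 91.91/21.12 = 4.3518
(1−p)/p = 4.3518/2 = 2.1759  ⇒  p = 1/(1 + 2.1759) = 0.3149
Dl-117: 31.49%, Dl-119: 68.51%.

68.51%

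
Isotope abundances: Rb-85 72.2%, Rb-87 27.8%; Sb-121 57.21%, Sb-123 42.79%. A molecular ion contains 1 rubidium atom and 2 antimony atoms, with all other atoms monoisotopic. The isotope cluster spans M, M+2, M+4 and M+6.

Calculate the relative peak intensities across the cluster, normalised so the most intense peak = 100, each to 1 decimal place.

53.2 : 100.0 : 60.4 : 11.5

Rubidium pattern (n=1): 0.7220 : 0.2780
Antimony pattern (n=2): 0.32729841 : 0.48960318 : 0.18309841
Convolve the two distributions (both contribute in 2-u steps):
  M: 0.7220×0.32729841 = 0.236309
  M+2: 0.7220×0.48960318 + 0.2780×0.32729841 = 0.444482
  M+4: 0.7220×0.18309841 + 0.2780×0.48960318 = 0.268307
  M+6: 0.2780×0.18309841 = 0.050901
Scale to base peak (0.444482) = 100: 53.2 : 100.0 : 60.4 : 11.5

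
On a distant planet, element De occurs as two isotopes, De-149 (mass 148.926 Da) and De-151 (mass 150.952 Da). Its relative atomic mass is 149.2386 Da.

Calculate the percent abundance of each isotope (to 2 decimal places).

Writing the weighted mean with unknown fraction x of De-149:
148.926·x + 150.952·(1 − x) = 149.2386
(148.926 − 150.952)·x = 149.2386 − 150.952
x = -1.7134 / -2.026 = 0.84571 → 84.57% De-149, 15.43% De-151.

De-149: 84.57%, De-151: 15.43%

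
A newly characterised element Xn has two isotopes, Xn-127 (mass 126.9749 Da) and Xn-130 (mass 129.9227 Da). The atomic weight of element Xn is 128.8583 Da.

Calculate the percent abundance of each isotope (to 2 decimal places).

Xn-127: 36.11%, Xn-130: 63.89%

With x = fraction of Xn-127 (so Xn-130 is 1 − x):
126.9749·x + 129.9227·(1 − x) = 128.8583
(126.9749 − 129.9227)·x = 128.8583 − 129.9227
x = -1.0644 / -2.9478 = 0.36108 → 36.11% Xn-127, 63.89% Xn-130.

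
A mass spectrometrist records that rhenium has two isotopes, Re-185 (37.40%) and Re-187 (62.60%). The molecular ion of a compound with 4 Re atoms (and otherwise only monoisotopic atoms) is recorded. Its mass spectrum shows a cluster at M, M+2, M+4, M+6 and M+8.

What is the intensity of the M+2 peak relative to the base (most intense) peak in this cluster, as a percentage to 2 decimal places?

35.69%

(0.3740 + 0.6260)^4 gives M 0.0196, M+2 0.1310, M+4 0.3289, M+6 0.3670, M+8 0.1536; the largest is M+6.
P(M+6) = C(4,3) × 0.3740^1 × 0.6260^3 = 4 × 0.3740 × 0.24531438 = 0.366990 (base)
P(M+2) = C(4,1) × 0.3740^3 × 0.6260^1 = 4 × 0.05231362 × 0.6260 = 0.130993
Relative intensity = 0.130993 / 0.366990 × 100 = 35.69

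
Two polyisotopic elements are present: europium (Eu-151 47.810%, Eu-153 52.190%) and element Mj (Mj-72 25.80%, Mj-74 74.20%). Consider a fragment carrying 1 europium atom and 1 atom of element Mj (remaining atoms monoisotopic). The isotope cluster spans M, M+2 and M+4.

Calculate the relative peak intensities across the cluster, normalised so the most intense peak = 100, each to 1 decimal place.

Europium pattern (n=1): 0.4781 : 0.5219
Element Mj pattern (n=1): 0.2580 : 0.7420
Convolve the two distributions (both contribute in 2-u steps):
  M: 0.4781×0.2580 = 0.123350
  M+2: 0.4781×0.7420 + 0.5219×0.2580 = 0.489400
  M+4: 0.5219×0.7420 = 0.387250
Scale to base peak (0.489400) = 100: 25.2 : 100.0 : 79.1

25.2 : 100.0 : 79.1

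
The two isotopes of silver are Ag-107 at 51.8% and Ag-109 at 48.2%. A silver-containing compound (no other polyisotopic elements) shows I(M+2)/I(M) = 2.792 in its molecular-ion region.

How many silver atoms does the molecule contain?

With n Ag atoms, P(M+2)/P(M) = C(n,1)·p^(n−1)q / p^n = n·q/p = n · 0.482/0.518.
n = 2.792 × 0.518/0.482 = 3.00 ≈ 3

3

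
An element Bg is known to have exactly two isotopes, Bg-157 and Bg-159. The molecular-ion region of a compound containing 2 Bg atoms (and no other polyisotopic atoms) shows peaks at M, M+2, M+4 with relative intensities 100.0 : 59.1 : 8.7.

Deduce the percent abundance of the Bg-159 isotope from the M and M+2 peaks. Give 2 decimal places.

22.81%

Write p for the Bg-157 fraction. I(M+2)/I(M) = [C(2,1)·p^1·(1−p)] / p^2 = 2·(1−p)/p = 59.1/100.0 = 0.5910
(1−p)/p = 0.5910/2 = 0.2955  ⇒  p = 1/(1 + 0.2955) = 0.7719
Bg-157: 77.19%, Bg-159: 22.81%.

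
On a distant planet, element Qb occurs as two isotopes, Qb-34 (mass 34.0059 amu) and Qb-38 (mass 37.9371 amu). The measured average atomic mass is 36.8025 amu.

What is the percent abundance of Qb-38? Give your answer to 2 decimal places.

71.14%

With x = fraction of Qb-34 (so Qb-38 is 1 − x):
34.0059·x + 37.9371·(1 − x) = 36.8025
(34.0059 − 37.9371)·x = 36.8025 − 37.9371
x = -1.1346 / -3.9312 = 0.28861 → 28.86% Qb-34, 71.14% Qb-38.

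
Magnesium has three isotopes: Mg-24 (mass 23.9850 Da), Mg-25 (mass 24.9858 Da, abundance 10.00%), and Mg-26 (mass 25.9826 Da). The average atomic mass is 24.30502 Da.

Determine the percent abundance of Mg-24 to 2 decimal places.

The remaining 90.00% is split between Mg-24 (fraction x) and Mg-26 (fraction 0.9000 − x).
Substituting: 23.9850x + 25.9826(0.9000 − x) = 21.80644
(23.9850 − 25.9826)x = -1.5779  ⇒  x = 0.78990, y = 0.11010
Mg-24: 78.99%, Mg-26: 11.01%.

78.99%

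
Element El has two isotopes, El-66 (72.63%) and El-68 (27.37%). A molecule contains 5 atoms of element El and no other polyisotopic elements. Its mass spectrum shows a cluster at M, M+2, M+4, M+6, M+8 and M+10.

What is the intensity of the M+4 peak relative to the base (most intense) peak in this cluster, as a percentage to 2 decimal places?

(0.7263 + 0.2737)^5 gives M 0.2021, M+2 0.3808, M+4 0.2870, M+6 0.1082, M+8 0.0204, M+10 0.0015; the largest is M+2.
P(M+2) = C(5,1) × 0.7263^4 × 0.2737^1 = 5 × 0.27826858 × 0.2737 = 0.380811 (base)
P(M+4) = C(5,2) × 0.7263^3 × 0.2737^2 = 10 × 0.38313174 × 0.07491169 = 0.287010
Relative intensity = 0.287010 / 0.380811 × 100 = 75.37

75.37%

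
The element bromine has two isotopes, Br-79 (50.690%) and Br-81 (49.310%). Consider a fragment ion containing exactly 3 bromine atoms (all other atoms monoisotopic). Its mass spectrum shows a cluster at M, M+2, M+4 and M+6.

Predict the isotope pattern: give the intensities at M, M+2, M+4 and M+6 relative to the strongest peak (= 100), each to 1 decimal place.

34.3 : 100.0 : 97.3 : 31.5

The 3 Br atoms are independent, so intensities follow the terms of (0.50690 + 0.49310)^3.
P(M) = 0.50690^3 = 0.130247
P(M+2) = 3 × 0.50690^2 × 0.49310^1 = 0.380103
P(M+4) = 3 × 0.50690^1 × 0.49310^2 = 0.369755
P(M+6) = 0.49310^3 = 0.119896
The M+2 peak is largest (0.380103); scaling to 100 gives 34.3 : 100.0 : 97.3 : 31.5.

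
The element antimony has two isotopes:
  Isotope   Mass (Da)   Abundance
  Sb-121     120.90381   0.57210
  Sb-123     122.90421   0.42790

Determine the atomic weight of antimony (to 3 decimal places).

The abundance-weighted mean is 0.57210 × 120.90381 + 0.42790 × 122.90421
= 69.169070 + 52.590711 = 121.759781 Da

121.760 Da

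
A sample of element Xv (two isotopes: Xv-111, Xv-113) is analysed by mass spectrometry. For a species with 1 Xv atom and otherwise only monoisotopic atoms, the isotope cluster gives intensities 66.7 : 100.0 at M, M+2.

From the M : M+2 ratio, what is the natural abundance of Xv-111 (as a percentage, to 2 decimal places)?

40.01%

If p is the fraction of Xv that is Xv-111, then I(M+2)/I(M) = [C(1,1)·p^0·(1−p)] / p^1 = 1·(1−p)/p = 100.0/66.7 = 1.4993
(1−p)/p = 1.4993/1 = 1.4993  ⇒  p = 1/(1 + 1.4993) = 0.4001
Xv-111: 40.01%, Xv-113: 59.99%.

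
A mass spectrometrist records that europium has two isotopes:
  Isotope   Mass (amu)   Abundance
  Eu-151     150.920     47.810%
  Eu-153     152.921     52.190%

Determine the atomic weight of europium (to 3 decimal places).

The abundance-weighted mean is 0.47810 × 150.920 + 0.52190 × 152.921
= 72.1549 + 79.8095 = 151.9644 amu

151.964 amu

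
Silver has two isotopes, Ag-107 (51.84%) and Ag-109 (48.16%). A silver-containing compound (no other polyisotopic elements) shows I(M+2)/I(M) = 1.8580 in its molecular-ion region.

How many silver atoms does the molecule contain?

2

The M+2/M ratio from n Ag atoms is n · q/p = n · 0.4816/0.5184.
n = 1.8580 × 0.5184/0.4816 = 2.00 ≈ 2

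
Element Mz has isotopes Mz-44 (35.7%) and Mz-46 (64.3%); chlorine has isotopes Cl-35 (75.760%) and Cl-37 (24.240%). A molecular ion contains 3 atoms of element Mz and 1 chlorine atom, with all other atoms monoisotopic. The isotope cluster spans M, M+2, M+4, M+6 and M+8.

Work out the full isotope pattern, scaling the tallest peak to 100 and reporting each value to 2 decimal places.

8.73 : 49.94 : 100.00 : 78.15 : 16.31

Element Mz pattern (n=3): 0.04549929 : 0.24584912 : 0.44280388 : 0.26584771
Chlorine pattern (n=1): 0.7576 : 0.2424
Convolve the two distributions (both contribute in 2-u steps):
  M: 0.04549929×0.7576 = 0.034470
  M+2: 0.04549929×0.2424 + 0.24584912×0.7576 = 0.197284
  M+4: 0.24584912×0.2424 + 0.44280388×0.7576 = 0.395062
  M+6: 0.44280388×0.2424 + 0.26584771×0.7576 = 0.308742
  M+8: 0.26584771×0.2424 = 0.064441
Scale to base peak (0.395062) = 100: 8.73 : 49.94 : 100.00 : 78.15 : 16.31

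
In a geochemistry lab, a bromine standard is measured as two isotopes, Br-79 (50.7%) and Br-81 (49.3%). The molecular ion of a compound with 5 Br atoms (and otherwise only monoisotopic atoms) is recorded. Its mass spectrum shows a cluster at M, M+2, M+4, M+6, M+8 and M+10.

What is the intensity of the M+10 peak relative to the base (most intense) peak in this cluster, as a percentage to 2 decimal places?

Term probabilities: M 0.0335, M+2 0.1629, M+4 0.3168, M+6 0.3080, M+8 0.1497, M+10 0.0291. Base peak = M+4.
P(M+4) = C(5,2) × 0.507^3 × 0.493^2 = 10 × 0.13032384 × 0.243049 = 0.316751 (base)
P(M+10) = C(5,5) × 0.507^0 × 0.493^5 = 1 × 1.0000 × 0.0291229 = 0.029123
Relative intensity = 0.029123 / 0.316751 × 100 = 9.19

9.19%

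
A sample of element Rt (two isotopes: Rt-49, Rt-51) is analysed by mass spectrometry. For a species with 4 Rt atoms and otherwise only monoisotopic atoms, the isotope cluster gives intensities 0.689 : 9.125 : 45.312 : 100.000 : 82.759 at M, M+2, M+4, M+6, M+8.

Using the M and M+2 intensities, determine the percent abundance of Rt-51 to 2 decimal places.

If p is the fraction of Rt that is Rt-49, then I(M+2)/I(M) = [C(4,1)·p^3·(1−p)] / p^4 = 4·(1−p)/p = 9.125/0.689 = 13.2438
(1−p)/p = 13.2438/4 = 3.3110  ⇒  p = 1/(1 + 3.3110) = 0.2320
Rt-49: 23.20%, Rt-51: 76.80%.

76.80%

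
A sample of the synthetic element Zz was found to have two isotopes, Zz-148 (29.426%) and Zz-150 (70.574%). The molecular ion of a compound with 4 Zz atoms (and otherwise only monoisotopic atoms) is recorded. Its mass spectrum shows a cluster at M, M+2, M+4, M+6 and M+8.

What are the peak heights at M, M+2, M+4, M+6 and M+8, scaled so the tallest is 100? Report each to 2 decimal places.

Each Zz atom is independently Zz-148 (p = 0.29426) or Zz-150 (q = 0.70574); the cluster is the binomial expansion (p + q)^4.
P(M) = 0.29426^4 = 0.007498
P(M+2) = 4 × 0.29426^3 × 0.70574^1 = 0.071928
P(M+4) = 6 × 0.29426^2 × 0.70574^2 = 0.258764
P(M+6) = 4 × 0.29426^1 × 0.70574^3 = 0.413738
P(M+8) = 0.70574^4 = 0.248073
The M+6 peak is largest (0.413738); scaling to 100 gives 1.81 : 17.38 : 62.54 : 100.00 : 59.96.

1.81 : 17.38 : 62.54 : 100.00 : 59.96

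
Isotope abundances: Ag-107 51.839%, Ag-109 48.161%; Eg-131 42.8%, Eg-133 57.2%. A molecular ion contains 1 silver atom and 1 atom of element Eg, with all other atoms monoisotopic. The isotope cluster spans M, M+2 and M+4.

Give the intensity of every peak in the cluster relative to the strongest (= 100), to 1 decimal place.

44.1 : 100.0 : 54.8

Silver pattern (n=1): 0.51839 : 0.48161
Element Eg pattern (n=1): 0.4280 : 0.5720
Convolve the two distributions (both contribute in 2-u steps):
  M: 0.51839×0.4280 = 0.221871
  M+2: 0.51839×0.5720 + 0.48161×0.4280 = 0.502648
  M+4: 0.48161×0.5720 = 0.275481
Scale to base peak (0.502648) = 100: 44.1 : 100.0 : 54.8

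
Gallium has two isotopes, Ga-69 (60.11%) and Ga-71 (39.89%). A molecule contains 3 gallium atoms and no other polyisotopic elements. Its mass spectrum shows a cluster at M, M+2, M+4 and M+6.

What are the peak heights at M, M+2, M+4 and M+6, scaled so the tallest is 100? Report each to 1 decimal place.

Expanding (0.6011 + 0.3989)^3:
P(M) = 0.6011^3 = 0.217190
P(M+2) = 3 × 0.6011^2 × 0.3989^1 = 0.432393
P(M+4) = 3 × 0.6011^1 × 0.3989^2 = 0.286943
P(M+6) = 0.3989^3 = 0.063473
The M+2 peak is largest (0.432393); scaling to 100 gives 50.2 : 100.0 : 66.4 : 14.7.

50.2 : 100.0 : 66.4 : 14.7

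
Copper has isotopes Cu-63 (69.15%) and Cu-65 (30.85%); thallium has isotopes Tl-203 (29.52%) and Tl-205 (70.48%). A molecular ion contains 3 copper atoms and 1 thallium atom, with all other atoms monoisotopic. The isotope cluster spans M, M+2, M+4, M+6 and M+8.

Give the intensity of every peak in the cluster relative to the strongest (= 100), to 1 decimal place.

26.4 : 98.2 : 100.0 : 39.9 : 5.6

Copper pattern (n=3): 0.33065611 : 0.44254842 : 0.19743483 : 0.02936064
Thallium pattern (n=1): 0.2952 : 0.7048
Convolve the two distributions (both contribute in 2-u steps):
  M: 0.33065611×0.2952 = 0.097610
  M+2: 0.33065611×0.7048 + 0.44254842×0.2952 = 0.363687
  M+4: 0.44254842×0.7048 + 0.19743483×0.2952 = 0.370191
  M+6: 0.19743483×0.7048 + 0.02936064×0.2952 = 0.147819
  M+8: 0.02936064×0.7048 = 0.020693
Scale to base peak (0.370191) = 100: 26.4 : 98.2 : 100.0 : 39.9 : 5.6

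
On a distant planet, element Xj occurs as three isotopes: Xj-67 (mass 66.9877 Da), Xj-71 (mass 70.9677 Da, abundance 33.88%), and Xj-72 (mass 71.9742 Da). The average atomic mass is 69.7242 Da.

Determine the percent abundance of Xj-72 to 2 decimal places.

27.84%

The remaining 66.12% is split between Xj-67 (fraction x) and Xj-72 (fraction 0.6612 − x).
Substituting: 66.9877x + 71.9742(0.6612 − x) = 45.68034324
(66.9877 − 71.9742)x = -1.9089978  ⇒  x = 0.38283, y = 0.27837
Xj-67: 38.28%, Xj-72: 27.84%.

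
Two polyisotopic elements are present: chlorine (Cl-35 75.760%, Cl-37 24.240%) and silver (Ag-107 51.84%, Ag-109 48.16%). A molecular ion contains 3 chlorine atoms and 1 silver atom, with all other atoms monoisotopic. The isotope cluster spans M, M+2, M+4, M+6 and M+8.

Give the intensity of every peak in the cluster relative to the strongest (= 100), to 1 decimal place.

Chlorine pattern (n=3): 0.4348304 : 0.41738208 : 0.13354464 : 0.01424288
Silver pattern (n=1): 0.5184 : 0.4816
Convolve the two distributions (both contribute in 2-u steps):
  M: 0.4348304×0.5184 = 0.225416
  M+2: 0.4348304×0.4816 + 0.41738208×0.5184 = 0.425785
  M+4: 0.41738208×0.4816 + 0.13354464×0.5184 = 0.270241
  M+6: 0.13354464×0.4816 + 0.01424288×0.5184 = 0.071699
  M+8: 0.01424288×0.4816 = 0.006859
Scale to base peak (0.425785) = 100: 52.9 : 100.0 : 63.5 : 16.8 : 1.6

52.9 : 100.0 : 63.5 : 16.8 : 1.6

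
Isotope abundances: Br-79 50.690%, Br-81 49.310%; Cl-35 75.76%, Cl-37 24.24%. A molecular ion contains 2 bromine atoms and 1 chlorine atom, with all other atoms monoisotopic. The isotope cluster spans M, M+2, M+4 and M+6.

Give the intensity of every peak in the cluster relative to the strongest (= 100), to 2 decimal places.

Bromine pattern (n=2): 0.25694761 : 0.49990478 : 0.24314761
Chlorine pattern (n=1): 0.7576 : 0.2424
Convolve the two distributions (both contribute in 2-u steps):
  M: 0.25694761×0.7576 = 0.194664
  M+2: 0.25694761×0.2424 + 0.49990478×0.7576 = 0.441012
  M+4: 0.49990478×0.2424 + 0.24314761×0.7576 = 0.305386
  M+6: 0.24314761×0.2424 = 0.058939
Scale to base peak (0.441012) = 100: 44.14 : 100.00 : 69.25 : 13.36

44.14 : 100.00 : 69.25 : 13.36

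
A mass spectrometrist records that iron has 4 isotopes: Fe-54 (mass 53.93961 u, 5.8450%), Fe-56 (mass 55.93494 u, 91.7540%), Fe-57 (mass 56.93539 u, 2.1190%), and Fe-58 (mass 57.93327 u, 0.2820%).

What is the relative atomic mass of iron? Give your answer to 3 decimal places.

Ar = Σ fᵢ·mᵢ = 0.058450 × 53.93961 + 0.917540 × 55.93494 + 0.021190 × 56.93539 + 0.002820 × 57.93327
= 3.152770 + 51.322545 + 1.206461 + 0.163372 = 55.845148 u

55.845 u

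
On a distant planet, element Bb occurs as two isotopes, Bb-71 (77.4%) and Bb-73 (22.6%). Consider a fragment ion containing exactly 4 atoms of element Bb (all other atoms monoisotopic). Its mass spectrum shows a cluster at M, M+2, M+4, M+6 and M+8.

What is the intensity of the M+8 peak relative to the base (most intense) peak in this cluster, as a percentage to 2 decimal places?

(0.774 + 0.226)^4 gives M 0.3589, M+2 0.4192, M+4 0.1836, M+6 0.0357, M+8 0.0026; the largest is M+2.
P(M+2) = C(4,1) × 0.774^3 × 0.226^1 = 4 × 0.46368482 × 0.2260 = 0.419171 (base)
P(M+8) = C(4,4) × 0.774^0 × 0.226^4 = 1 × 1.0000 × 0.00260876 = 0.002609
Relative intensity = 0.002609 / 0.419171 × 100 = 0.62

0.62%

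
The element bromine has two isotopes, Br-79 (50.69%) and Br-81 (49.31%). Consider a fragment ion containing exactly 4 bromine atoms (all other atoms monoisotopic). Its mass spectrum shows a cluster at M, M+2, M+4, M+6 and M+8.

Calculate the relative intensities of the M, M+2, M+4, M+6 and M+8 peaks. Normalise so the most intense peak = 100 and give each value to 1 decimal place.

Expanding (0.5069 + 0.4931)^4:
P(M) = 0.5069^4 = 0.066022
P(M+2) = 4 × 0.5069^3 × 0.4931^1 = 0.256899
P(M+4) = 6 × 0.5069^2 × 0.4931^2 = 0.374857
P(M+6) = 4 × 0.5069^1 × 0.4931^3 = 0.243101
P(M+8) = 0.4931^4 = 0.059121
The M+4 peak is largest (0.374857); scaling to 100 gives 17.6 : 68.5 : 100.0 : 64.9 : 15.8.

17.6 : 68.5 : 100.0 : 64.9 : 15.8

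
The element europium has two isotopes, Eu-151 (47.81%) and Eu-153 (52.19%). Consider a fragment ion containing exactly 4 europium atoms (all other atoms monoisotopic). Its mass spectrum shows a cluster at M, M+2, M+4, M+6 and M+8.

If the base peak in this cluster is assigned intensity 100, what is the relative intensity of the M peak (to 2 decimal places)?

13.99

(0.4781 + 0.5219)^4 gives M 0.0522, M+2 0.2281, M+4 0.3736, M+6 0.2719, M+8 0.0742; the largest is M+4.
P(M+4) = C(4,2) × 0.4781^2 × 0.5219^2 = 6 × 0.22857961 × 0.27237961 = 0.373563 (base)
P(M) = C(4,0) × 0.4781^4 × 0.5219^0 = 1 × 0.05224864 × 1.0000 = 0.052249
Relative intensity = 0.052249 / 0.373563 × 100 = 13.99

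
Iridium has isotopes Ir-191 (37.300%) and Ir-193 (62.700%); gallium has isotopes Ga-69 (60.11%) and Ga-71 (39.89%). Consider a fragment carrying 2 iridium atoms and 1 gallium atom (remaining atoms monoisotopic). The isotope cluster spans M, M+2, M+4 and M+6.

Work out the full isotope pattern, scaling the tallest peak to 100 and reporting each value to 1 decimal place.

19.8 : 79.6 : 100.0 : 37.1

Iridium pattern (n=2): 0.139129 : 0.467742 : 0.393129
Gallium pattern (n=1): 0.6011 : 0.3989
Convolve the two distributions (both contribute in 2-u steps):
  M: 0.139129×0.6011 = 0.083630
  M+2: 0.139129×0.3989 + 0.467742×0.6011 = 0.336658
  M+4: 0.467742×0.3989 + 0.393129×0.6011 = 0.422892
  M+6: 0.393129×0.3989 = 0.156819
Scale to base peak (0.422892) = 100: 19.8 : 79.6 : 100.0 : 37.1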